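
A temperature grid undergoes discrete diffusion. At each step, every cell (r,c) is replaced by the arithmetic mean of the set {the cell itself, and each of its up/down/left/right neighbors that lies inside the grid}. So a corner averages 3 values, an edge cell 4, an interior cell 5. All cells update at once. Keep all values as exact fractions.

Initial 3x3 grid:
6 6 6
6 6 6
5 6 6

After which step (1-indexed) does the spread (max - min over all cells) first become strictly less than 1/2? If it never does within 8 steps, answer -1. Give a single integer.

Step 1: max=6, min=17/3, spread=1/3
  -> spread < 1/2 first at step 1
Step 2: max=6, min=103/18, spread=5/18
Step 3: max=6, min=1255/216, spread=41/216
Step 4: max=2149/360, min=75629/12960, spread=347/2592
Step 5: max=21443/3600, min=4558663/777600, spread=2921/31104
Step 6: max=2566517/432000, min=274107461/46656000, spread=24611/373248
Step 7: max=57663259/9720000, min=16477437967/2799360000, spread=207329/4478976
Step 8: max=3071598401/518400000, min=989739647549/167961600000, spread=1746635/53747712

Answer: 1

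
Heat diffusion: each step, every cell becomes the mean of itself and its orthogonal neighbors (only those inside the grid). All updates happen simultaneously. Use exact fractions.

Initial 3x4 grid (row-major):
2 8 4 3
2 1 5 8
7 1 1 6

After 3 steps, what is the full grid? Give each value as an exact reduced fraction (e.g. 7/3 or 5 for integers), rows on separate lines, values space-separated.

After step 1:
  4 15/4 5 5
  3 17/5 19/5 11/2
  10/3 5/2 13/4 5
After step 2:
  43/12 323/80 351/80 31/6
  103/30 329/100 419/100 193/40
  53/18 749/240 291/80 55/12
After step 3:
  2653/720 9179/2400 10669/2400 3451/720
  5963/1800 10843/3000 2033/500 3753/800
  6839/2160 23387/7200 9319/2400 3131/720

Answer: 2653/720 9179/2400 10669/2400 3451/720
5963/1800 10843/3000 2033/500 3753/800
6839/2160 23387/7200 9319/2400 3131/720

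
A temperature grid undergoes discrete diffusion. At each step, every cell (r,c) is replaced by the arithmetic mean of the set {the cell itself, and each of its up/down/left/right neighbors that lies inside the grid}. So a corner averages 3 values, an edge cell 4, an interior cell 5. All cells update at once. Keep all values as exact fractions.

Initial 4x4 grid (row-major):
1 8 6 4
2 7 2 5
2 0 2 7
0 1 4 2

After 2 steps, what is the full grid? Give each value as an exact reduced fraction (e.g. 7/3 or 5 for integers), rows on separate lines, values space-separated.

Answer: 73/18 539/120 199/40 29/6
43/15 191/50 207/50 179/40
37/20 229/100 321/100 95/24
13/12 69/40 65/24 127/36

Derivation:
After step 1:
  11/3 11/2 5 5
  3 19/5 22/5 9/2
  1 12/5 3 4
  1 5/4 9/4 13/3
After step 2:
  73/18 539/120 199/40 29/6
  43/15 191/50 207/50 179/40
  37/20 229/100 321/100 95/24
  13/12 69/40 65/24 127/36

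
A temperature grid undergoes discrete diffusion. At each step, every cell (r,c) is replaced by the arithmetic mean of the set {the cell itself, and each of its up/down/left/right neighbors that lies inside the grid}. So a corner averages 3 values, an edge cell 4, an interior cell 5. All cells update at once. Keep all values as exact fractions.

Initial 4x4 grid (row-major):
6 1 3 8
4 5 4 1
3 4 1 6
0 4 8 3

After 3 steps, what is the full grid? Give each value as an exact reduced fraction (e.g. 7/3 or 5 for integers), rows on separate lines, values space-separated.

After step 1:
  11/3 15/4 4 4
  9/2 18/5 14/5 19/4
  11/4 17/5 23/5 11/4
  7/3 4 4 17/3
After step 2:
  143/36 901/240 291/80 17/4
  871/240 361/100 79/20 143/40
  779/240 367/100 351/100 533/120
  109/36 103/30 137/30 149/36
After step 3:
  511/135 26953/7200 1871/480 917/240
  26023/7200 1396/375 7313/2000 973/240
  24431/7200 20963/6000 12083/3000 14099/3600
  6989/2160 3307/900 3521/900 4733/1080

Answer: 511/135 26953/7200 1871/480 917/240
26023/7200 1396/375 7313/2000 973/240
24431/7200 20963/6000 12083/3000 14099/3600
6989/2160 3307/900 3521/900 4733/1080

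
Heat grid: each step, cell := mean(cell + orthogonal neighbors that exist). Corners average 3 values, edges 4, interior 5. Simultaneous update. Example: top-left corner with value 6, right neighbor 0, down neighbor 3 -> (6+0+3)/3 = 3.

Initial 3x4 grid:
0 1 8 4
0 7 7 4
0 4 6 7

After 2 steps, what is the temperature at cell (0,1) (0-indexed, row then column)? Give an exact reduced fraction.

Step 1: cell (0,1) = 4
Step 2: cell (0,1) = 197/60
Full grid after step 2:
  73/36 197/60 311/60 95/18
  433/240 101/25 267/50 229/40
  22/9 923/240 1339/240 103/18

Answer: 197/60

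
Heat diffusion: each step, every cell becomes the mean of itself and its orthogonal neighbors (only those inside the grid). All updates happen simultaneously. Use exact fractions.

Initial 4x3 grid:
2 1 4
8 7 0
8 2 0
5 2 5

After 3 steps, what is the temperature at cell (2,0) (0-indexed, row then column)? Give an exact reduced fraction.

Answer: 2767/600

Derivation:
Step 1: cell (2,0) = 23/4
Step 2: cell (2,0) = 26/5
Step 3: cell (2,0) = 2767/600
Full grid after step 3:
  4463/1080 25559/7200 737/270
  8311/1800 1352/375 10547/3600
  2767/600 5753/1500 10177/3600
  1633/360 26309/7200 398/135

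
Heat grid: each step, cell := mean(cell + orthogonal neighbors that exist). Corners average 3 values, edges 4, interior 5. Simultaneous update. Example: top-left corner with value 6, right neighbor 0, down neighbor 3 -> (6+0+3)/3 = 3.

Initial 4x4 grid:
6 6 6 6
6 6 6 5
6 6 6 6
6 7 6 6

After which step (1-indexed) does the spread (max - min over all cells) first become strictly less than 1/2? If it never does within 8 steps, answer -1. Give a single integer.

Answer: 3

Derivation:
Step 1: max=19/3, min=17/3, spread=2/3
Step 2: max=751/120, min=689/120, spread=31/60
Step 3: max=6691/1080, min=6269/1080, spread=211/540
  -> spread < 1/2 first at step 3
Step 4: max=199441/32400, min=189359/32400, spread=5041/16200
Step 5: max=5962111/972000, min=5701889/972000, spread=130111/486000
Step 6: max=178215781/29160000, min=171704219/29160000, spread=3255781/14580000
Step 7: max=5331160351/874800000, min=5166439649/874800000, spread=82360351/437400000
Step 8: max=159538577821/26244000000, min=155389422179/26244000000, spread=2074577821/13122000000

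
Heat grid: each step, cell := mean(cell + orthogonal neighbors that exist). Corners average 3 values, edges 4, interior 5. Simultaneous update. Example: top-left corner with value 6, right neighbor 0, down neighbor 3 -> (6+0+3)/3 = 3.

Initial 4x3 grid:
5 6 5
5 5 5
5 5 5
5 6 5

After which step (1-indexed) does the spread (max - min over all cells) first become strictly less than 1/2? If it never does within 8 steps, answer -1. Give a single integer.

Step 1: max=16/3, min=5, spread=1/3
  -> spread < 1/2 first at step 1
Step 2: max=1267/240, min=513/100, spread=179/1200
Step 3: max=11237/2160, min=4633/900, spread=589/10800
Step 4: max=4485307/864000, min=1858853/360000, spread=120299/4320000
Step 5: max=268546913/51840000, min=16747723/3240000, spread=116669/10368000
Step 6: max=16103622067/3110400000, min=6702270893/1296000000, spread=90859619/15552000000
Step 7: max=965853719753/186624000000, min=402238028887/77760000000, spread=2412252121/933120000000
Step 8: max=57942825835627/11197440000000, min=24136849510133/4665600000000, spread=71935056539/55987200000000

Answer: 1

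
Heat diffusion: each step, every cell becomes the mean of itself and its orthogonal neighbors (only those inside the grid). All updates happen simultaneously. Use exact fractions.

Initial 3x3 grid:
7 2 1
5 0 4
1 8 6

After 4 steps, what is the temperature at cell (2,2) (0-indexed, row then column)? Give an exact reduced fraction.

Answer: 82861/21600

Derivation:
Step 1: cell (2,2) = 6
Step 2: cell (2,2) = 25/6
Step 3: cell (2,2) = 1493/360
Step 4: cell (2,2) = 82861/21600
Full grid after step 4:
  450641/129600 494537/144000 420391/129600
  3295847/864000 1291889/360000 3137597/864000
  63727/16200 3469597/864000 82861/21600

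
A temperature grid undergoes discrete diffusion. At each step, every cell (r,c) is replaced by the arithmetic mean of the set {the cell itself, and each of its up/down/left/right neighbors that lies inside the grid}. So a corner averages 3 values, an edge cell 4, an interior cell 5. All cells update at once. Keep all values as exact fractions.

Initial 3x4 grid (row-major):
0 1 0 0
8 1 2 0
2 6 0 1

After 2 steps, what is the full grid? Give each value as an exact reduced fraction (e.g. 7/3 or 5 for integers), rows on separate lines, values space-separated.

After step 1:
  3 1/2 3/4 0
  11/4 18/5 3/5 3/4
  16/3 9/4 9/4 1/3
After step 2:
  25/12 157/80 37/80 1/2
  881/240 97/50 159/100 101/240
  31/9 403/120 163/120 10/9

Answer: 25/12 157/80 37/80 1/2
881/240 97/50 159/100 101/240
31/9 403/120 163/120 10/9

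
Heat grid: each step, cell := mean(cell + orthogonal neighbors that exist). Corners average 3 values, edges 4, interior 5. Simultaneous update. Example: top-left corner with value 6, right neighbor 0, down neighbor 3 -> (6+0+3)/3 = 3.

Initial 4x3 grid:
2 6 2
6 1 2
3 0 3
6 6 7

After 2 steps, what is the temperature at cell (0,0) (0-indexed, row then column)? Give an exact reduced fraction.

Step 1: cell (0,0) = 14/3
Step 2: cell (0,0) = 125/36
Full grid after step 2:
  125/36 55/16 97/36
  173/48 267/100 17/6
  287/80 171/50 97/30
  9/2 1061/240 157/36

Answer: 125/36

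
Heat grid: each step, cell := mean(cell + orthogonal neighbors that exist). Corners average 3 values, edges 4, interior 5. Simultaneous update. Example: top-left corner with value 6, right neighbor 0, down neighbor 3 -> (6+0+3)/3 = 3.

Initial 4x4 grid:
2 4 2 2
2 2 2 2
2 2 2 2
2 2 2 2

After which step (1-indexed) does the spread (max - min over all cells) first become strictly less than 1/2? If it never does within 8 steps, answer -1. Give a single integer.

Answer: 3

Derivation:
Step 1: max=8/3, min=2, spread=2/3
Step 2: max=151/60, min=2, spread=31/60
Step 3: max=1291/540, min=2, spread=211/540
  -> spread < 1/2 first at step 3
Step 4: max=124843/54000, min=2, spread=16843/54000
Step 5: max=1110643/486000, min=9079/4500, spread=130111/486000
Step 6: max=32802367/14580000, min=547159/270000, spread=3255781/14580000
Step 7: max=975153691/437400000, min=551107/270000, spread=82360351/437400000
Step 8: max=28995316891/13122000000, min=99706441/48600000, spread=2074577821/13122000000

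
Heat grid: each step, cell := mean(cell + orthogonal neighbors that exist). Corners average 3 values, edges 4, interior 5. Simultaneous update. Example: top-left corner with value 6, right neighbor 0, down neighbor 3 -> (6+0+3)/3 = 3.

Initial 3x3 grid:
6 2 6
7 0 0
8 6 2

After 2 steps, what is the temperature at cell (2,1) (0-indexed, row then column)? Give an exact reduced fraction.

Answer: 25/6

Derivation:
Step 1: cell (2,1) = 4
Step 2: cell (2,1) = 25/6
Full grid after step 2:
  55/12 85/24 49/18
  81/16 71/20 31/12
  65/12 25/6 26/9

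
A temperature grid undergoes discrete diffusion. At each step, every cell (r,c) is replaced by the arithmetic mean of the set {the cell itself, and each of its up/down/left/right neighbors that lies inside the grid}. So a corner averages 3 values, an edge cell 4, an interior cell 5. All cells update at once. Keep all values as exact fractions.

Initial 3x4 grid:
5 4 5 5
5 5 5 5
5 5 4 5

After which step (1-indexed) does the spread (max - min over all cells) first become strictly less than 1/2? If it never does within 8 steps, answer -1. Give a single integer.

Step 1: max=5, min=14/3, spread=1/3
  -> spread < 1/2 first at step 1
Step 2: max=59/12, min=569/120, spread=7/40
Step 3: max=1753/360, min=17273/3600, spread=257/3600
Step 4: max=5819/1200, min=259783/54000, spread=259/6750
Step 5: max=48976/10125, min=7807261/1620000, spread=3211/180000
Step 6: max=46964119/9720000, min=58595803/12150000, spread=437383/48600000
Step 7: max=938722957/194400000, min=14068160933/2916000000, spread=6341711/1458000000
Step 8: max=168922094789/34992000000, min=422116574561/87480000000, spread=125774941/58320000000

Answer: 1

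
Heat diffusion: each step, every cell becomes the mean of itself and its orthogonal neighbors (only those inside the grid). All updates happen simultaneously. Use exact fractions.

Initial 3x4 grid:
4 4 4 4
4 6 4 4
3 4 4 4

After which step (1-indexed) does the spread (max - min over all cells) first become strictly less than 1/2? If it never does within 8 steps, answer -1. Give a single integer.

Answer: 2

Derivation:
Step 1: max=9/2, min=11/3, spread=5/6
Step 2: max=109/25, min=4, spread=9/25
  -> spread < 1/2 first at step 2
Step 3: max=853/200, min=813/200, spread=1/5
Step 4: max=181957/43200, min=29407/7200, spread=1103/8640
Step 5: max=9066089/2160000, min=986911/240000, spread=18389/216000
Step 6: max=651214997/155520000, min=740873/180000, spread=444029/6220800
Step 7: max=38977676423/9331200000, min=1604510627/388800000, spread=3755371/74649600
Step 8: max=778896171719/186624000000, min=96360050543/23328000000, spread=64126139/1492992000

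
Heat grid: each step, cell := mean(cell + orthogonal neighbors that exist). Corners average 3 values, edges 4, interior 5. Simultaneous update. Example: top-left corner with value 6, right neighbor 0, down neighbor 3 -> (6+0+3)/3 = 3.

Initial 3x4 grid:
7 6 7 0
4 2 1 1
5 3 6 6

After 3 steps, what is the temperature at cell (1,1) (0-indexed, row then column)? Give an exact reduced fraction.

Answer: 11969/3000

Derivation:
Step 1: cell (1,1) = 16/5
Step 2: cell (1,1) = 103/25
Step 3: cell (1,1) = 11969/3000
Full grid after step 3:
  5051/1080 7909/1800 6379/1800 863/270
  32131/7200 11969/3000 907/250 1873/600
  1477/360 801/200 6479/1800 943/270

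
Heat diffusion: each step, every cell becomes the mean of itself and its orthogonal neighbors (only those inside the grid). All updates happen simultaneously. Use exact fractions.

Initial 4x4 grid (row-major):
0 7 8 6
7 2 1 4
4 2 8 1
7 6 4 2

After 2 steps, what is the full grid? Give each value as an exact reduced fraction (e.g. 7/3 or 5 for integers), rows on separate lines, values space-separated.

Answer: 73/18 1093/240 407/80 29/6
1003/240 203/50 201/50 347/80
1099/240 423/100 419/100 737/240
185/36 1189/240 917/240 133/36

Derivation:
After step 1:
  14/3 17/4 11/2 6
  13/4 19/5 23/5 3
  5 22/5 16/5 15/4
  17/3 19/4 5 7/3
After step 2:
  73/18 1093/240 407/80 29/6
  1003/240 203/50 201/50 347/80
  1099/240 423/100 419/100 737/240
  185/36 1189/240 917/240 133/36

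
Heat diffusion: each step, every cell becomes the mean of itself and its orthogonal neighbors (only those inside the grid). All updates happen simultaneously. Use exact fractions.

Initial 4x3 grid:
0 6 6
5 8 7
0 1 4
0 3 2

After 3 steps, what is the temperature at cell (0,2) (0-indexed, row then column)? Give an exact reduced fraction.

Step 1: cell (0,2) = 19/3
Step 2: cell (0,2) = 211/36
Step 3: cell (0,2) = 11759/2160
Full grid after step 3:
  9019/2160 2933/600 11759/2160
  25711/7200 4313/1000 35711/7200
  2009/800 401/125 3009/800
  1379/720 1839/800 2119/720

Answer: 11759/2160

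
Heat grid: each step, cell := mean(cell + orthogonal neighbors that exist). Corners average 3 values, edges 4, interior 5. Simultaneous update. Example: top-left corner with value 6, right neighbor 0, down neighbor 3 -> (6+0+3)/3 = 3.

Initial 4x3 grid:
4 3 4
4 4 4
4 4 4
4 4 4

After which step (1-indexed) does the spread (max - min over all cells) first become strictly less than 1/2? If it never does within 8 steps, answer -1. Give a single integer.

Answer: 1

Derivation:
Step 1: max=4, min=11/3, spread=1/3
  -> spread < 1/2 first at step 1
Step 2: max=4, min=893/240, spread=67/240
Step 3: max=4, min=8203/2160, spread=437/2160
Step 4: max=3991/1000, min=3298469/864000, spread=29951/172800
Step 5: max=13421/3375, min=29888179/7776000, spread=206761/1555200
Step 6: max=21434329/5400000, min=11985404429/3110400000, spread=14430763/124416000
Step 7: max=1710347273/432000000, min=721388258311/186624000000, spread=139854109/1492992000
Step 8: max=153668771023/38880000000, min=43367288109749/11197440000000, spread=7114543559/89579520000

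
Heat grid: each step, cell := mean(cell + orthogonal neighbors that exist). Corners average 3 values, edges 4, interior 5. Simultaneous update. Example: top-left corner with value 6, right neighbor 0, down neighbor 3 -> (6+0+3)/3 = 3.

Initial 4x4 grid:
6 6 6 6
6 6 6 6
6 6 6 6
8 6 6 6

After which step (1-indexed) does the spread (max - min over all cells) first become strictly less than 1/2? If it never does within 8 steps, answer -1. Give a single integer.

Answer: 3

Derivation:
Step 1: max=20/3, min=6, spread=2/3
Step 2: max=59/9, min=6, spread=5/9
Step 3: max=689/108, min=6, spread=41/108
  -> spread < 1/2 first at step 3
Step 4: max=20483/3240, min=6, spread=1043/3240
Step 5: max=608753/97200, min=6, spread=25553/97200
Step 6: max=18167459/2916000, min=54079/9000, spread=645863/2916000
Step 7: max=542521691/87480000, min=360971/60000, spread=16225973/87480000
Step 8: max=16223877983/2624400000, min=162701/27000, spread=409340783/2624400000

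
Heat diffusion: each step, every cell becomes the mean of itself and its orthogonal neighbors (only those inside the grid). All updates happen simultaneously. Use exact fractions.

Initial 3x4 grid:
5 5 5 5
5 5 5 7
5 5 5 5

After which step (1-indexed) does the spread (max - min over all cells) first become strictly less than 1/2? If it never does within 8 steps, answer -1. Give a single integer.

Answer: 3

Derivation:
Step 1: max=17/3, min=5, spread=2/3
Step 2: max=667/120, min=5, spread=67/120
Step 3: max=5837/1080, min=5, spread=437/1080
  -> spread < 1/2 first at step 3
Step 4: max=2317531/432000, min=2509/500, spread=29951/86400
Step 5: max=20655821/3888000, min=17033/3375, spread=206761/777600
Step 6: max=8232195571/1555200000, min=13665671/2700000, spread=14430763/62208000
Step 7: max=491667741689/93312000000, min=1097652727/216000000, spread=139854109/746496000
Step 8: max=29416071890251/5598720000000, min=99051228977/19440000000, spread=7114543559/44789760000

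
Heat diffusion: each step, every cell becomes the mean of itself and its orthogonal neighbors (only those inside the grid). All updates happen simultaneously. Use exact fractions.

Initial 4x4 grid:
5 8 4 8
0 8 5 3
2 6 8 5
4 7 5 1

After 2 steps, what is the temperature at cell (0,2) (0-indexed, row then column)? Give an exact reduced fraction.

Answer: 231/40

Derivation:
Step 1: cell (0,2) = 25/4
Step 2: cell (0,2) = 231/40
Full grid after step 2:
  43/9 667/120 231/40 11/2
  989/240 136/25 283/50 201/40
  1037/240 259/50 271/50 569/120
  77/18 1277/240 1213/240 79/18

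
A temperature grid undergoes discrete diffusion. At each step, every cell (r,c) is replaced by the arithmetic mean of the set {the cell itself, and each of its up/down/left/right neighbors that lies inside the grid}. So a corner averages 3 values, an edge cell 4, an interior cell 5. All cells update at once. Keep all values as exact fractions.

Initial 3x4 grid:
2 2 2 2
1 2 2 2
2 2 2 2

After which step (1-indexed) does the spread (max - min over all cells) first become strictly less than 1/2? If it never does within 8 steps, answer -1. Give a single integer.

Answer: 1

Derivation:
Step 1: max=2, min=5/3, spread=1/3
  -> spread < 1/2 first at step 1
Step 2: max=2, min=413/240, spread=67/240
Step 3: max=2, min=3883/2160, spread=437/2160
Step 4: max=1991/1000, min=1570469/864000, spread=29951/172800
Step 5: max=6671/3375, min=14336179/7776000, spread=206761/1555200
Step 6: max=10634329/5400000, min=5764604429/3110400000, spread=14430763/124416000
Step 7: max=846347273/432000000, min=348140258311/186624000000, spread=139854109/1492992000
Step 8: max=75908771023/38880000000, min=20972408109749/11197440000000, spread=7114543559/89579520000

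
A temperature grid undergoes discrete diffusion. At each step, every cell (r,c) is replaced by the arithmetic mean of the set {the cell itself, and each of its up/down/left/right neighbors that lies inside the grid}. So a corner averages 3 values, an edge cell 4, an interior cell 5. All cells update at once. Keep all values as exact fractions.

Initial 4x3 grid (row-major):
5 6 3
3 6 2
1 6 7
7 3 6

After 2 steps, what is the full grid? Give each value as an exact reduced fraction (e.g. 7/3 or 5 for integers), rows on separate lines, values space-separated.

Answer: 161/36 269/60 79/18
259/60 449/100 1081/240
61/15 121/25 1181/240
161/36 191/40 193/36

Derivation:
After step 1:
  14/3 5 11/3
  15/4 23/5 9/2
  17/4 23/5 21/4
  11/3 11/2 16/3
After step 2:
  161/36 269/60 79/18
  259/60 449/100 1081/240
  61/15 121/25 1181/240
  161/36 191/40 193/36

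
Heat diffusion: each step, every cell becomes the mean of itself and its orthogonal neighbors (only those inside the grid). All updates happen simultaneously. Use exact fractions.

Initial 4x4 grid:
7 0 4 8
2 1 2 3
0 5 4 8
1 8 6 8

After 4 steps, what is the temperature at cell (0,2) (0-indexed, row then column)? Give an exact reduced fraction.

Step 1: cell (0,2) = 7/2
Step 2: cell (0,2) = 143/40
Step 3: cell (0,2) = 4423/1200
Step 4: cell (0,2) = 133981/36000
Full grid after step 4:
  7561/2700 112033/36000 133981/36000 45643/10800
  102943/36000 48971/15000 120563/30000 5158/1125
  116119/36000 5641/1500 417571/90000 70913/13500
  19583/5400 152819/36000 556909/108000 183487/32400

Answer: 133981/36000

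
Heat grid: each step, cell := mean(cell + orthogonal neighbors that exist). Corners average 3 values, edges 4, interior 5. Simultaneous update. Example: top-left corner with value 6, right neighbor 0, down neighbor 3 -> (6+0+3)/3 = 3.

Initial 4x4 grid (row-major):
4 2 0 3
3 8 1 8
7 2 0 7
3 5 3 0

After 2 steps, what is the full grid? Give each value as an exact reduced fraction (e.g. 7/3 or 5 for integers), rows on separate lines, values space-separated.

After step 1:
  3 7/2 3/2 11/3
  11/2 16/5 17/5 19/4
  15/4 22/5 13/5 15/4
  5 13/4 2 10/3
After step 2:
  4 14/5 181/60 119/36
  309/80 4 309/100 467/120
  373/80 86/25 323/100 433/120
  4 293/80 671/240 109/36

Answer: 4 14/5 181/60 119/36
309/80 4 309/100 467/120
373/80 86/25 323/100 433/120
4 293/80 671/240 109/36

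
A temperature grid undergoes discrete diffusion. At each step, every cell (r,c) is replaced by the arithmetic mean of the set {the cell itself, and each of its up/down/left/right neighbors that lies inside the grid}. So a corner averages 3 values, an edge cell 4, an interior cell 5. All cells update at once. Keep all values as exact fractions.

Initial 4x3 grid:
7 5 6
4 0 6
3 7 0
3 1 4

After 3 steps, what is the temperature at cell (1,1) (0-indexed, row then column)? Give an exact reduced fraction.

Step 1: cell (1,1) = 22/5
Step 2: cell (1,1) = 88/25
Step 3: cell (1,1) = 4193/1000
Full grid after step 3:
  9929/2160 10397/2400 9859/2160
  27731/7200 4193/1000 27031/7200
  26381/7200 6251/2000 25381/7200
  3241/1080 15509/4800 382/135

Answer: 4193/1000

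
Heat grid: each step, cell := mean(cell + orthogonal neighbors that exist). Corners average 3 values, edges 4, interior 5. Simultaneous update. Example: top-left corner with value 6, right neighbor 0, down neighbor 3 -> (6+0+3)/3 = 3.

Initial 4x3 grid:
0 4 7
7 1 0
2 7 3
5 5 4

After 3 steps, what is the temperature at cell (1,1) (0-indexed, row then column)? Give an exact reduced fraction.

Step 1: cell (1,1) = 19/5
Step 2: cell (1,1) = 313/100
Step 3: cell (1,1) = 5453/1500
Full grid after step 3:
  7483/2160 2893/900 7273/2160
  24889/7200 5453/1500 23689/7200
  3351/800 7569/2000 9253/2400
  773/180 21091/4800 159/40

Answer: 5453/1500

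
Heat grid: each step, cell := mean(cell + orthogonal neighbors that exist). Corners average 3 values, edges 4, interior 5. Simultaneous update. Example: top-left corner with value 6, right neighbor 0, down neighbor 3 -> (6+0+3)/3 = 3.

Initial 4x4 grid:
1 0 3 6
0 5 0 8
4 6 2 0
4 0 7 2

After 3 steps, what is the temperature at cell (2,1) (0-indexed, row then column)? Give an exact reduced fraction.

Step 1: cell (2,1) = 17/5
Step 2: cell (2,1) = 327/100
Step 3: cell (2,1) = 1162/375
Full grid after step 3:
  2011/1080 2179/900 2681/900 1007/270
  8671/3600 7717/3000 487/150 3101/900
  10703/3600 1162/375 3141/1000 197/60
  439/135 11933/3600 151/48 223/72

Answer: 1162/375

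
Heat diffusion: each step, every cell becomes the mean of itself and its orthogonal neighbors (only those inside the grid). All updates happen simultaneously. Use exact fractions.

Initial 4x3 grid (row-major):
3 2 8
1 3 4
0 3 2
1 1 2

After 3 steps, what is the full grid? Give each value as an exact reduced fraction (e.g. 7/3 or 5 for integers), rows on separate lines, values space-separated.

After step 1:
  2 4 14/3
  7/4 13/5 17/4
  5/4 9/5 11/4
  2/3 7/4 5/3
After step 2:
  31/12 199/60 155/36
  19/10 72/25 107/30
  41/30 203/100 157/60
  11/9 353/240 37/18
After step 3:
  13/5 11777/3600 1007/270
  873/400 1027/375 752/225
  5867/3600 12437/6000 4621/1800
  2923/2160 24403/14400 4423/2160

Answer: 13/5 11777/3600 1007/270
873/400 1027/375 752/225
5867/3600 12437/6000 4621/1800
2923/2160 24403/14400 4423/2160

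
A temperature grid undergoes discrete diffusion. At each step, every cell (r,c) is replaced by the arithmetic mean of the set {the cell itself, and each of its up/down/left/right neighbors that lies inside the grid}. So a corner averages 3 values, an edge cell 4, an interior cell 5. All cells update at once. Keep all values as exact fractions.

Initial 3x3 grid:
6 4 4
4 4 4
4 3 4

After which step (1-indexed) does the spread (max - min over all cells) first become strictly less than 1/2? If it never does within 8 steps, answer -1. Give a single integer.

Answer: 4

Derivation:
Step 1: max=14/3, min=11/3, spread=1
Step 2: max=41/9, min=893/240, spread=601/720
Step 3: max=583/135, min=8203/2160, spread=25/48
Step 4: max=138089/32400, min=504881/129600, spread=211/576
  -> spread < 1/2 first at step 4
Step 5: max=4068929/972000, min=30552307/7776000, spread=1777/6912
Step 6: max=484527851/116640000, min=1853899529/466560000, spread=14971/82944
Step 7: max=1803425167/437400000, min=111872057563/27993600000, spread=126121/995328
Step 8: max=1723999403309/419904000000, min=6746583691361/1679616000000, spread=1062499/11943936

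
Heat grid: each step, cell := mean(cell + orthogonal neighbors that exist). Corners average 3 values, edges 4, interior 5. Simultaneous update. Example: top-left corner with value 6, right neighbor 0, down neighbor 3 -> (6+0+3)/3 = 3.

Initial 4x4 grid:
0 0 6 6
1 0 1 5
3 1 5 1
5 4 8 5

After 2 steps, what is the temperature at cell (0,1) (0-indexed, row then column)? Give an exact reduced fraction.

Step 1: cell (0,1) = 3/2
Step 2: cell (0,1) = 341/240
Full grid after step 2:
  17/18 341/240 829/240 73/18
  133/120 91/50 137/50 979/240
  101/40 67/25 187/50 907/240
  11/3 83/20 67/15 85/18

Answer: 341/240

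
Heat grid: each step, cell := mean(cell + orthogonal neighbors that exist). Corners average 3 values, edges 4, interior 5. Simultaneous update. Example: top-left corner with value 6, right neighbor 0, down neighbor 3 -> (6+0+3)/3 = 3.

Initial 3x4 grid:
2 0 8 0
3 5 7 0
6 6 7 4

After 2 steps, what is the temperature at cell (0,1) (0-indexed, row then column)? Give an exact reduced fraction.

Answer: 401/120

Derivation:
Step 1: cell (0,1) = 15/4
Step 2: cell (0,1) = 401/120
Full grid after step 2:
  113/36 401/120 467/120 55/18
  223/60 467/100 221/50 869/240
  5 53/10 79/15 149/36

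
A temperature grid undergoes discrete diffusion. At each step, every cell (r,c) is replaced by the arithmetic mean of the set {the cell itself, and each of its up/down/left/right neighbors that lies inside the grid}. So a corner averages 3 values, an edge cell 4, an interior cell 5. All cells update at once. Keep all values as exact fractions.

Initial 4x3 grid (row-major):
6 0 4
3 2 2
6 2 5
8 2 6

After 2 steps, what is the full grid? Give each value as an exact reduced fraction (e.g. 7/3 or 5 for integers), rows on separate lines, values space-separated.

Answer: 41/12 49/20 11/4
69/20 157/50 27/10
133/30 91/25 221/60
175/36 527/120 151/36

Derivation:
After step 1:
  3 3 2
  17/4 9/5 13/4
  19/4 17/5 15/4
  16/3 9/2 13/3
After step 2:
  41/12 49/20 11/4
  69/20 157/50 27/10
  133/30 91/25 221/60
  175/36 527/120 151/36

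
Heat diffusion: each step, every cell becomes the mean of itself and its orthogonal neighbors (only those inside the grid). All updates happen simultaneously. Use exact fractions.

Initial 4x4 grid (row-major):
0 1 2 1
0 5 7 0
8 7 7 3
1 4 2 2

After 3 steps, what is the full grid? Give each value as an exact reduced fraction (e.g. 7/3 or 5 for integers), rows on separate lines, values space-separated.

Answer: 253/108 18989/7200 2141/800 887/360
23639/7200 5237/1500 3481/1000 2401/800
28559/7200 13123/3000 2977/750 24401/7200
4621/1080 29999/7200 28151/7200 452/135

Derivation:
After step 1:
  1/3 2 11/4 1
  13/4 4 21/5 11/4
  4 31/5 26/5 3
  13/3 7/2 15/4 7/3
After step 2:
  67/36 109/48 199/80 13/6
  139/48 393/100 189/50 219/80
  1067/240 229/50 447/100 797/240
  71/18 1067/240 887/240 109/36
After step 3:
  253/108 18989/7200 2141/800 887/360
  23639/7200 5237/1500 3481/1000 2401/800
  28559/7200 13123/3000 2977/750 24401/7200
  4621/1080 29999/7200 28151/7200 452/135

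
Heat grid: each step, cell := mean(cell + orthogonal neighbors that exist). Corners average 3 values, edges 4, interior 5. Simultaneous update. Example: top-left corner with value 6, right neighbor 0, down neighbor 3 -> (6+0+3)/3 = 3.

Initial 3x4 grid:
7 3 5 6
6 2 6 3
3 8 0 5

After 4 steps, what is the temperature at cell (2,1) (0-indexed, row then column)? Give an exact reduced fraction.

Step 1: cell (2,1) = 13/4
Step 2: cell (2,1) = 14/3
Step 3: cell (2,1) = 14981/3600
Step 4: cell (2,1) = 480467/108000
Full grid after step 4:
  75413/16200 1010309/216000 947329/216000 289207/64800
  680621/144000 21937/5000 790907/180000 896789/216000
  291577/64800 480467/108000 438977/108000 134141/32400

Answer: 480467/108000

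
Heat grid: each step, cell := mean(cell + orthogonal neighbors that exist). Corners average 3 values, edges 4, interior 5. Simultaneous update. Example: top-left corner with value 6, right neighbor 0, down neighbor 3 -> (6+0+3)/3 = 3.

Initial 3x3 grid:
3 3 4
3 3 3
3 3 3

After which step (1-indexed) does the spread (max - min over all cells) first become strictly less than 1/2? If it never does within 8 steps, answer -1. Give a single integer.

Answer: 1

Derivation:
Step 1: max=10/3, min=3, spread=1/3
  -> spread < 1/2 first at step 1
Step 2: max=59/18, min=3, spread=5/18
Step 3: max=689/216, min=3, spread=41/216
Step 4: max=41011/12960, min=1091/360, spread=347/2592
Step 5: max=2439737/777600, min=10957/3600, spread=2921/31104
Step 6: max=145796539/46656000, min=1321483/432000, spread=24611/373248
Step 7: max=8716802033/2799360000, min=29816741/9720000, spread=207329/4478976
Step 8: max=521914752451/167961600000, min=1594001599/518400000, spread=1746635/53747712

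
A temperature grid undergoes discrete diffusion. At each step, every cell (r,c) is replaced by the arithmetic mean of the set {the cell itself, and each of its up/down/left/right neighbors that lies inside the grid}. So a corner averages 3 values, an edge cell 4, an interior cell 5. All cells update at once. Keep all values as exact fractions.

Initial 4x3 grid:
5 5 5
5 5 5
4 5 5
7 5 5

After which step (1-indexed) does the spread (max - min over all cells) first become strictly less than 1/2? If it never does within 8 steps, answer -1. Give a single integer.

Step 1: max=11/2, min=19/4, spread=3/4
Step 2: max=193/36, min=491/100, spread=203/450
  -> spread < 1/2 first at step 2
Step 3: max=37433/7200, min=1487/300, spread=349/1440
Step 4: max=335003/64800, min=26809/5400, spread=2659/12960
Step 5: max=19924117/3888000, min=671839/135000, spread=2875769/19440000
Step 6: max=1192474583/233280000, min=1795771/360000, spread=1152599/9331200
Step 7: max=71306749597/13996800000, min=4856321393/972000000, spread=6878607689/69984000000
Step 8: max=4271137429223/839808000000, min=114002207/22781250, spread=548480563/6718464000

Answer: 2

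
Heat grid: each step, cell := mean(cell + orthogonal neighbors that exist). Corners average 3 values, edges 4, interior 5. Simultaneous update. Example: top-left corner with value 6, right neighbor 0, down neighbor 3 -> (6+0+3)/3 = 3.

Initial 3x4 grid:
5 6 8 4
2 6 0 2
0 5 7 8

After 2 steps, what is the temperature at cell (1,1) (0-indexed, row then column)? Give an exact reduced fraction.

Step 1: cell (1,1) = 19/5
Step 2: cell (1,1) = 112/25
Full grid after step 2:
  83/18 1133/240 1201/240 38/9
  823/240 112/25 107/25 553/120
  121/36 469/120 593/120 85/18

Answer: 112/25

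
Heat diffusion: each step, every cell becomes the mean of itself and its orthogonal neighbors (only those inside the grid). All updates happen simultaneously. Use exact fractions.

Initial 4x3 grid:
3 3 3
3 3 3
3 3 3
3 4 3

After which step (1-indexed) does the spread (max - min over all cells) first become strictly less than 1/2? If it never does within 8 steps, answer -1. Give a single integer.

Answer: 1

Derivation:
Step 1: max=10/3, min=3, spread=1/3
  -> spread < 1/2 first at step 1
Step 2: max=787/240, min=3, spread=67/240
Step 3: max=6917/2160, min=3, spread=437/2160
Step 4: max=2749531/864000, min=3009/1000, spread=29951/172800
Step 5: max=24543821/7776000, min=10204/3375, spread=206761/1555200
Step 6: max=9787395571/3110400000, min=16365671/5400000, spread=14430763/124416000
Step 7: max=584979741689/186624000000, min=1313652727/432000000, spread=139854109/1492992000
Step 8: max=35014791890251/11197440000000, min=118491228977/38880000000, spread=7114543559/89579520000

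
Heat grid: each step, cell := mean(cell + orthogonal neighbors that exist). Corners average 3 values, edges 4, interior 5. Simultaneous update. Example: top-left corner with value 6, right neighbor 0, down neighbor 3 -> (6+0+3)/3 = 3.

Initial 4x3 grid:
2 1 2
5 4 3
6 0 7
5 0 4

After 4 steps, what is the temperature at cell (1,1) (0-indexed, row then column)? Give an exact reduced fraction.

Step 1: cell (1,1) = 13/5
Step 2: cell (1,1) = 33/10
Step 3: cell (1,1) = 457/150
Step 4: cell (1,1) = 229267/72000
Full grid after step 4:
  79489/25920 499991/172800 25253/8640
  138149/43200 229267/72000 21929/7200
  29593/8640 235367/72000 14249/4320
  17429/5184 116171/34560 16919/5184

Answer: 229267/72000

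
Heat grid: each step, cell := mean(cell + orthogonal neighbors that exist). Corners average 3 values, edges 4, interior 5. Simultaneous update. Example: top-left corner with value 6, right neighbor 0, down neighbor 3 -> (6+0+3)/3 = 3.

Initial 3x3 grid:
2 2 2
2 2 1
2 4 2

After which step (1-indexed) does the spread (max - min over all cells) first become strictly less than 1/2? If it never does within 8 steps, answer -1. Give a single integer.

Step 1: max=8/3, min=5/3, spread=1
Step 2: max=97/40, min=65/36, spread=223/360
Step 3: max=2531/1080, min=4147/2160, spread=61/144
  -> spread < 1/2 first at step 3
Step 4: max=146707/64800, min=255089/129600, spread=511/1728
Step 5: max=8660279/3888000, min=15704683/7776000, spread=4309/20736
Step 6: max=511594063/233280000, min=955135001/466560000, spread=36295/248832
Step 7: max=30413955611/13996800000, min=57961289347/27993600000, spread=305773/2985984
Step 8: max=1811397952267/839808000000, min=3502048201409/1679616000000, spread=2575951/35831808

Answer: 3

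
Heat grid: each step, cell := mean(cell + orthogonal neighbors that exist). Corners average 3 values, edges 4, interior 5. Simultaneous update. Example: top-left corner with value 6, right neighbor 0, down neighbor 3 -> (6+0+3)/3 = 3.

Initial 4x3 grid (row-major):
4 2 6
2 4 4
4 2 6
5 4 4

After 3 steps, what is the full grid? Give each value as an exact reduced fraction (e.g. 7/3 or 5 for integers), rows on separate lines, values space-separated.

Answer: 7063/2160 6727/1800 233/60
25333/7200 21349/6000 207/50
25493/7200 3959/1000 14459/3600
845/216 18797/4800 1835/432

Derivation:
After step 1:
  8/3 4 4
  7/2 14/5 5
  13/4 4 4
  13/3 15/4 14/3
After step 2:
  61/18 101/30 13/3
  733/240 193/50 79/20
  181/48 89/25 53/12
  34/9 67/16 149/36
After step 3:
  7063/2160 6727/1800 233/60
  25333/7200 21349/6000 207/50
  25493/7200 3959/1000 14459/3600
  845/216 18797/4800 1835/432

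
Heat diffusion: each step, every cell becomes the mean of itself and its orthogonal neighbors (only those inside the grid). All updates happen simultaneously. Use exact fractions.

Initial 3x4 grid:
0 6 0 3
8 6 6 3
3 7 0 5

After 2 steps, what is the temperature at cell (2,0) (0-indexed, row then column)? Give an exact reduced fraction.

Step 1: cell (2,0) = 6
Step 2: cell (2,0) = 19/4
Full grid after step 2:
  143/36 1081/240 47/16 10/3
  1291/240 417/100 221/50 143/48
  19/4 211/40 85/24 137/36

Answer: 19/4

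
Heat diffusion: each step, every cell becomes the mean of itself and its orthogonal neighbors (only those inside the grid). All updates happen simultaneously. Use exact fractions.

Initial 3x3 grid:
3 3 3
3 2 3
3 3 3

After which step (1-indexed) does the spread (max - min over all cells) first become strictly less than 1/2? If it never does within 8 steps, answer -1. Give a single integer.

Step 1: max=3, min=11/4, spread=1/4
  -> spread < 1/2 first at step 1
Step 2: max=231/80, min=69/25, spread=51/400
Step 3: max=1033/360, min=13577/4800, spread=589/14400
Step 4: max=822919/288000, min=85057/30000, spread=31859/1440000
Step 5: max=5135279/1800000, min=49148393/17280000, spread=751427/86400000
Step 6: max=2955336871/1036800000, min=307365313/108000000, spread=23149331/5184000000
Step 7: max=18465068111/6480000000, min=177141345737/62208000000, spread=616540643/311040000000
Step 8: max=10633507991239/3732480000000, min=1107287546017/388800000000, spread=17737747379/18662400000000

Answer: 1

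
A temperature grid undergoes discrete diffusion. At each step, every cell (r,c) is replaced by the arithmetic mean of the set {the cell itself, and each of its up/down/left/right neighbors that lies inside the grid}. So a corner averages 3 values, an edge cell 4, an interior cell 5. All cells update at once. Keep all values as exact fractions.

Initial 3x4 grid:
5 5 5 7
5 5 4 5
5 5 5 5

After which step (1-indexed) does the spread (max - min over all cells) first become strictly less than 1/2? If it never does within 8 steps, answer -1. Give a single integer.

Answer: 3

Derivation:
Step 1: max=17/3, min=19/4, spread=11/12
Step 2: max=97/18, min=391/80, spread=361/720
Step 3: max=5669/1080, min=3939/800, spread=7027/21600
  -> spread < 1/2 first at step 3
Step 4: max=670517/129600, min=118523/24000, spread=9529/40500
Step 5: max=39897193/7776000, min=534469/108000, spread=56617/311040
Step 6: max=2380199087/466560000, min=64277917/12960000, spread=2647763/18662400
Step 7: max=142283753533/27993600000, min=3864231803/777600000, spread=25371269/223948800
Step 8: max=8513633598647/1679616000000, min=232298141077/46656000000, spread=1207204159/13436928000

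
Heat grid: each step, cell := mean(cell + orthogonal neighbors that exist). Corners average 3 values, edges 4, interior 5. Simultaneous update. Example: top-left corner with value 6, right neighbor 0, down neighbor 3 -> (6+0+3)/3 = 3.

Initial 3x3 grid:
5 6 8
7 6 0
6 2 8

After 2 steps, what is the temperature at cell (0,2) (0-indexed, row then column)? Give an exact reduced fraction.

Answer: 197/36

Derivation:
Step 1: cell (0,2) = 14/3
Step 2: cell (0,2) = 197/36
Full grid after step 2:
  73/12 1267/240 197/36
  53/10 549/100 177/40
  11/2 541/120 43/9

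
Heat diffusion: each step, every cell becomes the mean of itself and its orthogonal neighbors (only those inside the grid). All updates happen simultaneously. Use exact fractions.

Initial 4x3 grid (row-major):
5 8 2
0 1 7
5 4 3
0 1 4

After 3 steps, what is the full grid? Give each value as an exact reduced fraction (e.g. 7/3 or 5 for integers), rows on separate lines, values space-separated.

After step 1:
  13/3 4 17/3
  11/4 4 13/4
  9/4 14/5 9/2
  2 9/4 8/3
After step 2:
  133/36 9/2 155/36
  10/3 84/25 209/48
  49/20 79/25 793/240
  13/6 583/240 113/36
After step 3:
  415/108 793/200 1895/432
  5777/1800 7483/2000 27583/7200
  1111/400 4411/1500 25123/7200
  1691/720 39221/14400 1597/540

Answer: 415/108 793/200 1895/432
5777/1800 7483/2000 27583/7200
1111/400 4411/1500 25123/7200
1691/720 39221/14400 1597/540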